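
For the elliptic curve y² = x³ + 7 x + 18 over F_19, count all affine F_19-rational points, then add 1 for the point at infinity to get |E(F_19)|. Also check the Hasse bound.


Affine points = {(1, 8), (1, 11), (3, 3), (3, 16), (5, 8), (5, 11), (7, 7), (7, 12), (8, 4), (8, 15), (10, 9), (10, 10), (11, 1), (11, 18), (12, 5), (12, 14), (13, 8), (13, 11)}; affine count = 18; |E(F_19)| = 19.

Discriminant check: Δ ∝ 4a³ + 27b² = 4·7³ + 27·18² = 4·343 + 27·324 ≡ 12 (mod 19). Nonzero ⇒ E is nonsingular.
For each x ∈ F_19, compute rhs = x³ + 7·x + 18 mod 19, then count y ∈ F_19 with y² ≡ rhs.
  x = 0: rhs = 18, matching y values: none (0 points).
  x = 1: rhs = 7, matching y values: 8, 11 (2 points).
  x = 2: rhs = 2, matching y values: none (0 points).
  x = 3: rhs = 9, matching y values: 3, 16 (2 points).
  x = 4: rhs = 15, matching y values: none (0 points).
  x = 5: rhs = 7, matching y values: 8, 11 (2 points).
  x = 6: rhs = 10, matching y values: none (0 points).
  x = 7: rhs = 11, matching y values: 7, 12 (2 points).
  x = 8: rhs = 16, matching y values: 4, 15 (2 points).
  x = 9: rhs = 12, matching y values: none (0 points).
  x = 10: rhs = 5, matching y values: 9, 10 (2 points).
  x = 11: rhs = 1, matching y values: 1, 18 (2 points).
  x = 12: rhs = 6, matching y values: 5, 14 (2 points).
  x = 13: rhs = 7, matching y values: 8, 11 (2 points).
  x = 14: rhs = 10, matching y values: none (0 points).
  x = 15: rhs = 2, matching y values: none (0 points).
  x = 16: rhs = 8, matching y values: none (0 points).
  x = 17: rhs = 15, matching y values: none (0 points).
  x = 18: rhs = 10, matching y values: none (0 points).
Total affine count: 18.
Full point count |E(F_19)| = 18 + 1 = 19.
Hasse bound: |19 − (19+1)| = |-1| = 1 ≤ 2√19 ≈ 8.7178 ✓.


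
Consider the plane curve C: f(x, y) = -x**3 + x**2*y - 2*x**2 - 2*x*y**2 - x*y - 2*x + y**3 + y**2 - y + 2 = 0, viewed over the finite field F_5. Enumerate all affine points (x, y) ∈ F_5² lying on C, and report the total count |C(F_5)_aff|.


Affine F_5-points: {(0, 3), (2, 2), (2, 3), (3, 4), (4, 2), (4, 3)}; count = 6.

For each of the 25 pairs (x, y) ∈ F_5², evaluate f(x, y) mod 5. Record the zeros.
  x = 0: [0↦2, 1↦3, 2↦2, 3↦0, 4↦3]  zeros at y ∈ {3}
  x = 1: [0↦2, 1↦1, 2↦4, 3↦2, 4↦1]  zeros at y ∈ ∅
  x = 2: [0↦2, 1↦1, 2↦0, 3↦0, 4↦2]  zeros at y ∈ {2, 3}
  x = 3: [0↦1, 1↦2, 2↦4, 3↦3, 4↦0]  zeros at y ∈ {4}
  x = 4: [0↦3, 1↦3, 2↦0, 3↦0, 4↦4]  zeros at y ∈ {2, 3}
Collecting zeros: affine points = {(0, 3), (2, 2), (2, 3), (3, 4), (4, 2), (4, 3)}.
Total count |C(F_5)_aff| = 6.


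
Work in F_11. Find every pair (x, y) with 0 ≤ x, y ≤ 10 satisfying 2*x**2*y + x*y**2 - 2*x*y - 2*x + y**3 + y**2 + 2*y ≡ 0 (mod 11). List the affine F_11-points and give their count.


Affine F_11-points: {(0, 0), (0, 4), (0, 6), (2, 4), (2, 7), (2, 8), (3, 3), (6, 3), (7, 2), (9, 7), (10, 2)}; count = 11.

For each of the 121 pairs (x, y) ∈ F_11², evaluate f(x, y) mod 11. Record the zeros.
  x = 0: [0↦0, 1↦4, 2↦5, 3↦9, 4↦0, 5↦6, 6↦0, 7↦10, 8↦9, 9↦3, 10↦9]  zeros at y ∈ {0, 4, 6}
  x = 1: [0↦9, 1↦3, 2↦7, 3↦5, 4↦3, 5↦7, 6↦1, 7↦2, 8↦5, 9↦5, 10↦8]  zeros at y ∈ ∅
  x = 2: [0↦7, 1↦6, 2↦6, 3↦2, 4↦0, 5↦6, 6↦4, 7↦0, 8↦0, 9↦10, 10↦3]  zeros at y ∈ {4, 7, 8}
  x = 3: [0↦5, 1↦2, 2↦2, 3↦0, 4↦2, 5↦3, 6↦9, 7↦4, 8↦5, 9↦7, 10↦5]  zeros at y ∈ {3}
  x = 4: [0↦3, 1↦2, 2↦6, 3↦10, 4↦9, 5↦9, 6↦5, 7↦3, 8↦9, 9↦7, 10↦3]  zeros at y ∈ ∅
  x = 5: [0↦1, 1↦6, 2↦7, 3↦10, 4↦10, 5↦2, 6↦3, 7↦8, 8↦1, 9↦10, 10↦8]  zeros at y ∈ ∅
  x = 6: [0↦10, 1↦3, 2↦5, 3↦0, 4↦5, 5↦4, 6↦3, 7↦8, 8↦3, 9↦5, 10↦9]  zeros at y ∈ {3}
  x = 7: [0↦8, 1↦4, 2↦0, 3↦2, 4↦5, 5↦4, 6↦5, 7↦3, 8↦4, 9↦3, 10↦6]  zeros at y ∈ {2}
  x = 8: [0↦6, 1↦9, 2↦3, 3↦5, 4↦10, 5↦2, 6↦9, 7↦4, 8↦4, 9↦4, 10↦10]  zeros at y ∈ ∅
  x = 9: [0↦4, 1↦7, 2↦3, 3↦9, 4↦9, 5↦9, 6↦4, 7↦0, 8↦3, 9↦8, 10↦10]  zeros at y ∈ {7}
  x = 10: [0↦2, 1↦9, 2↦0, 3↦3, 4↦2, 5↦3, 6↦1, 7↦2, 8↦1, 9↦4, 10↦6]  zeros at y ∈ {2}
Collecting zeros: affine points = {(0, 0), (0, 4), (0, 6), (2, 4), (2, 7), (2, 8), (3, 3), (6, 3), (7, 2), (9, 7), (10, 2)}.
Total count |C(F_11)_aff| = 11.


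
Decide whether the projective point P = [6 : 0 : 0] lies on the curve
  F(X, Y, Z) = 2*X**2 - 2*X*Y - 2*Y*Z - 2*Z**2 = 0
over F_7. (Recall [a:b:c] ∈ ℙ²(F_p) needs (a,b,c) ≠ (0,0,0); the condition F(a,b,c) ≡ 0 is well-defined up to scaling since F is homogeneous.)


F(6,0,0) ≡ 2 (mod 7); P is NOT on the curve.

Evaluate F(6, 0, 0) term-by-term (mod 7).
  2*X**2 ↦ 2·36·1·1 = 72
  -2*X*Y ↦ -2·6·0·1 = 0
  -2*Y*Z ↦ -2·1·0·0 = 0
  -2*Z**2 ↦ -2·1·1·0 = 0
Sum: F(6, 0, 0) = (72) + (0) + (0) + (0) = 72.
Reducing mod 7: 72 ≡ 2 (mod 7).
Since F(a, b, c) ≡ 2 ≠ 0 (mod 7), P does NOT lie on the curve.


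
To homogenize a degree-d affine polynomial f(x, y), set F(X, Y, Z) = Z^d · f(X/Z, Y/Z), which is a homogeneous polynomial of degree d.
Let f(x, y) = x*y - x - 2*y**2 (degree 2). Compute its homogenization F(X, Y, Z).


F(X, Y, Z) = X*Y - X*Z - 2*Y**2

deg(f) = 2.
Substitute x = X/Z, y = Y/Z into f, then multiply by Z^2.
  monomial 1·x^1·y^1 ↦ 1·X^1·Y^1·Z^0.
  monomial -1·x^1·y^0 ↦ -1·X^1·Y^0·Z^1.
  monomial -2·x^0·y^2 ↦ -2·X^0·Y^2·Z^0.
Collecting: F(X, Y, Z) = X*Y - X*Z - 2*Y**2.


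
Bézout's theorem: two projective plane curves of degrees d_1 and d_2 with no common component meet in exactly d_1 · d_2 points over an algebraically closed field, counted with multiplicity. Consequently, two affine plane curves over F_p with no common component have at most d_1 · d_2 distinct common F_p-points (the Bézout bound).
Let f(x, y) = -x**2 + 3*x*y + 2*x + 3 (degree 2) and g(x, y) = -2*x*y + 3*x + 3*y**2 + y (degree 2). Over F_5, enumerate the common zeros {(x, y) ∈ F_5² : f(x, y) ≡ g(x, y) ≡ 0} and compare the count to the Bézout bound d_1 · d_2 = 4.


Common zeros: ∅; count = 0; Bézout bound = 4.

deg(f) = 2, deg(g) = 2, so Bézout bound = 4.
Scan x ∈ F_5. For each x, list the y ∈ F_5 with f(x, y) ≡ 0 and those with g(x, y) ≡ 0 (mod 5); the common zeros in that column are the intersection.
  x = 0: f ≡ 0 at y ∈ ∅; g ≡ 0 at y ∈ {0, 3}; common: ∅.
  x = 1: f ≡ 0 at y ∈ {2}; g ≡ 0 at y ∈ {1}; common: ∅.
  x = 2: f ≡ 0 at y ∈ {2}; g ≡ 0 at y ∈ ∅; common: ∅.
  x = 3: f ≡ 0 at y ∈ {0}; g ≡ 0 at y ∈ ∅; common: ∅.
  x = 4: f ≡ 0 at y ∈ {0}; g ≡ 0 at y ∈ {2}; common: ∅.
Collecting: common zeros = ∅, so the count is 0.
Comparison with the Bézout bound: 0 ≤ 4 = deg(f)·deg(g), as expected for curves with no common component (the affine F_5-count falls short of the bound because intersections may lie at infinity, over extension fields, or carry multiplicity).


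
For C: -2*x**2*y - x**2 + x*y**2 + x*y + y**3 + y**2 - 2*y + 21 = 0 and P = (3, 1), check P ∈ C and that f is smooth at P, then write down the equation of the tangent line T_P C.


Tangent line at P: -16*x - 6*y + 54 = 0.

Step 1: f(3, 1) = 0, so P lies on C.
Step 2: partial derivatives
  f_x(x, y) = -4*x*y - 2*x + y**2 + y, f_y(x, y) = -2*x**2 + 2*x*y + x + 3*y**2 + 2*y - 2.
  f_x(P) = -16, f_y(P) = -6 (gradient nonzero, so P is smooth).
Step 3: tangent line at P: -16·(x − 3) + -6·(y − 1) = 0.
Expanding: -16*x - 6*y + 54 = 0.


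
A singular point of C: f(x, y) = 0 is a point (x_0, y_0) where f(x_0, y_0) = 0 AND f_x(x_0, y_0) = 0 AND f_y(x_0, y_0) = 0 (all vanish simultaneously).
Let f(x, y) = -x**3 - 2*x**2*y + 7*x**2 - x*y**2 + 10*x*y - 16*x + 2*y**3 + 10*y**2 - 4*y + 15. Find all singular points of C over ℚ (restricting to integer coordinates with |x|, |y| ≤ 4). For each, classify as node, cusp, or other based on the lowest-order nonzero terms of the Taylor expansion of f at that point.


Singular points: {(3, -1)}; classification: cusp.

Compute partial derivatives:
  f_x = -3*x**2 - 4*x*y + 14*x - y**2 + 10*y - 16.
  f_y = -2*x**2 - 2*x*y + 10*x + 6*y**2 + 20*y - 4.
Scan x_0 ∈ {−4, ..., 4}. For each x_0, f_y(x_0, y) is a polynomial in y; find its integer roots y ∈ {−4, ..., 4}, then test f_x and f at those candidates.
  x = -4: f_y(-4, y) = 6*y**2 + 28*y - 76; no integer root y with |y| ≤ 4.
  x = -3: f_y(-3, y) = 6*y**2 + 26*y - 52; no integer root y with |y| ≤ 4.
  x = -2: f_y(-2, y) = 6*y**2 + 24*y - 32; no integer root y with |y| ≤ 4.
  x = -1: f_y(-1, y) = 6*y**2 + 22*y - 16; no integer root y with |y| ≤ 4.
  x = 0: f_y(0, y) = 6*y**2 + 20*y - 4; no integer root y with |y| ≤ 4.
  x = 1: f_y(1, y) = 6*y**2 + 18*y + 4; no integer root y with |y| ≤ 4.
  x = 2: f_y(2, y) = 6*y**2 + 16*y + 8; vanishes at y ∈ {-2}. (2, -2): f_x = -8 ≠ 0.
  x = 3: f_y(3, y) = 6*y**2 + 14*y + 8; vanishes at y ∈ {-1}. (3, -1): f_x = 0, f = 0 — SINGULAR.
  x = 4: f_y(4, y) = 6*y**2 + 12*y + 4; no integer root y with |y| ≤ 4.
Only singular point on the grid: (3, -1).
Classify: substitute x = 3 + u, y = -1 + v and expand: f = -u**3 - 2*u**2*v - u*v**2 + 2*v**3 + v**2.
No constant or linear terms (consistent with a singular point). Quadratic part: v**2. Cubic part: -u**3 - 2*u**2*v - u*v**2 + 2*v**3.
The quadratic part v**2 is a perfect square, so there is a single (double) tangent line v = 0, i.e. y = -1. Restricting the cubic part to that line (v = 0) leaves -u**3 ≠ 0, so f is not divisible by v and the branch is v² ≈ u**3 to lowest order — this is a cusp.
Classification: cusp.


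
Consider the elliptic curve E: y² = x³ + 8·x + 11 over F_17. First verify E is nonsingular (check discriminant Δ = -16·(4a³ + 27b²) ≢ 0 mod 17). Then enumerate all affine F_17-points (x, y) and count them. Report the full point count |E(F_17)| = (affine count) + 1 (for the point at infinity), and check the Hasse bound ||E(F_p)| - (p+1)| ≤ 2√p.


Affine points = {(2, 1), (2, 16), (7, 6), (7, 11), (8, 3), (8, 14), (9, 8), (9, 9), (11, 6), (11, 11), (12, 4), (12, 13), (13, 0), (15, 2), (15, 15), (16, 6), (16, 11)}; affine count = 17; |E(F_17)| = 18.

Discriminant check: Δ ∝ 4a³ + 27b² = 4·8³ + 27·11² = 4·512 + 27·121 ≡ 11 (mod 17). Nonzero ⇒ E is nonsingular.
For each x ∈ F_17, compute rhs = x³ + 8·x + 11 mod 17, then count y ∈ F_17 with y² ≡ rhs.
  x = 0: rhs = 11, matching y values: none (0 points).
  x = 1: rhs = 3, matching y values: none (0 points).
  x = 2: rhs = 1, matching y values: 1, 16 (2 points).
  x = 3: rhs = 11, matching y values: none (0 points).
  x = 4: rhs = 5, matching y values: none (0 points).
  x = 5: rhs = 6, matching y values: none (0 points).
  x = 6: rhs = 3, matching y values: none (0 points).
  x = 7: rhs = 2, matching y values: 6, 11 (2 points).
  x = 8: rhs = 9, matching y values: 3, 14 (2 points).
  x = 9: rhs = 13, matching y values: 8, 9 (2 points).
  x = 10: rhs = 3, matching y values: none (0 points).
  x = 11: rhs = 2, matching y values: 6, 11 (2 points).
  x = 12: rhs = 16, matching y values: 4, 13 (2 points).
  x = 13: rhs = 0, matching y values: 0 (1 points).
  x = 14: rhs = 11, matching y values: none (0 points).
  x = 15: rhs = 4, matching y values: 2, 15 (2 points).
  x = 16: rhs = 2, matching y values: 6, 11 (2 points).
Total affine count: 17.
Full point count |E(F_17)| = 17 + 1 = 18.
Hasse bound: |18 − (17+1)| = |0| = 0 ≤ 2√17 ≈ 8.2462 ✓.


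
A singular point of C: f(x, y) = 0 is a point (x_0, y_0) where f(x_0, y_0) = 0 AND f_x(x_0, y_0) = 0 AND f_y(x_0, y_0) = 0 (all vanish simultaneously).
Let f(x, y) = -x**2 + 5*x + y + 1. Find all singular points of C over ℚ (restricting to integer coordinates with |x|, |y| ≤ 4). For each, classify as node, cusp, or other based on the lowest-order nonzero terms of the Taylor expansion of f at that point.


No singular points in the scanned grid; C is smooth there.

Compute partial derivatives:
  f_x = 5 - 2*x.
  f_y = 1.
f_y = 1 is a nonzero constant, so f_y never vanishes: no point (x, y) can satisfy f = f_x = f_y = 0. In particular no (x, y) ∈ {−4, ..., 4}² is singular; the curve is smooth.


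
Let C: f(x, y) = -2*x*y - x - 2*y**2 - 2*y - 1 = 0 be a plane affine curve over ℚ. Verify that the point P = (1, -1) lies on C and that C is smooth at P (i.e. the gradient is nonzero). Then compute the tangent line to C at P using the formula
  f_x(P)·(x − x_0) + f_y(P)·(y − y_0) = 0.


Tangent line at P: x - 1 = 0.

Step 1: f(1, -1) = 0, so P lies on C.
Step 2: partial derivatives
  f_x(x, y) = -2*y - 1, f_y(x, y) = -2*x - 4*y - 2.
  f_x(P) = 1, f_y(P) = 0 (gradient nonzero, so P is smooth).
Step 3: tangent line at P: 1·(x − 1) + 0·(y − -1) = 0.
Expanding: x - 1 = 0.


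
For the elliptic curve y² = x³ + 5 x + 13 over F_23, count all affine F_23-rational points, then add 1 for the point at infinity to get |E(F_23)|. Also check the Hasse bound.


Affine points = {(0, 6), (0, 17), (2, 10), (2, 13), (3, 3), (3, 20), (5, 5), (5, 18), (6, 11), (6, 12), (7, 0), (8, 6), (8, 17), (15, 6), (15, 17), (16, 7), (16, 16), (18, 1), (18, 22), (21, 8), (21, 15)}; affine count = 21; |E(F_23)| = 22.

Discriminant check: Δ ∝ 4a³ + 27b² = 4·5³ + 27·13² = 4·125 + 27·169 ≡ 3 (mod 23). Nonzero ⇒ E is nonsingular.
For each x ∈ F_23, compute rhs = x³ + 5·x + 13 mod 23, then count y ∈ F_23 with y² ≡ rhs.
  x = 0: rhs = 13, matching y values: 6, 17 (2 points).
  x = 1: rhs = 19, matching y values: none (0 points).
  x = 2: rhs = 8, matching y values: 10, 13 (2 points).
  x = 3: rhs = 9, matching y values: 3, 20 (2 points).
  x = 4: rhs = 5, matching y values: none (0 points).
  x = 5: rhs = 2, matching y values: 5, 18 (2 points).
  x = 6: rhs = 6, matching y values: 11, 12 (2 points).
  x = 7: rhs = 0, matching y values: 0 (1 points).
  x = 8: rhs = 13, matching y values: 6, 17 (2 points).
  x = 9: rhs = 5, matching y values: none (0 points).
  x = 10: rhs = 5, matching y values: none (0 points).
  x = 11: rhs = 19, matching y values: none (0 points).
  x = 12: rhs = 7, matching y values: none (0 points).
  x = 13: rhs = 21, matching y values: none (0 points).
  x = 14: rhs = 21, matching y values: none (0 points).
  x = 15: rhs = 13, matching y values: 6, 17 (2 points).
  x = 16: rhs = 3, matching y values: 7, 16 (2 points).
  x = 17: rhs = 20, matching y values: none (0 points).
  x = 18: rhs = 1, matching y values: 1, 22 (2 points).
  x = 19: rhs = 21, matching y values: none (0 points).
  x = 20: rhs = 17, matching y values: none (0 points).
  x = 21: rhs = 18, matching y values: 8, 15 (2 points).
  x = 22: rhs = 7, matching y values: none (0 points).
Total affine count: 21.
Full point count |E(F_23)| = 21 + 1 = 22.
Hasse bound: |22 − (23+1)| = |-2| = 2 ≤ 2√23 ≈ 9.5917 ✓.


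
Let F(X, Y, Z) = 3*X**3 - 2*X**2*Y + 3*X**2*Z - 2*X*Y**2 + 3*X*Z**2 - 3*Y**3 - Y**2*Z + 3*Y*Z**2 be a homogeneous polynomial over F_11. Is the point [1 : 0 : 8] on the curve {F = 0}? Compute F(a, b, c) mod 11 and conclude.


F(1,0,8) ≡ 10 (mod 11); P is NOT on the curve.

Evaluate F(1, 0, 8) term-by-term (mod 11).
  3*X**3 ↦ 3·1·1·1 = 3
  -2*X**2*Y ↦ -2·1·0·1 = 0
  3*X**2*Z ↦ 3·1·1·8 = 24
  -2*X*Y**2 ↦ -2·1·0·1 = 0
  3*X*Z**2 ↦ 3·1·1·64 = 192
  -3*Y**3 ↦ -3·1·0·1 = 0
  -Y**2*Z ↦ -1·1·0·8 = 0
  3*Y*Z**2 ↦ 3·1·0·64 = 0
Sum: F(1, 0, 8) = (3) + (0) + (24) + (0) + (192) + (0) + (0) + (0) = 219.
Reducing mod 11: 219 ≡ 10 (mod 11).
Since F(a, b, c) ≡ 10 ≠ 0 (mod 11), P does NOT lie on the curve.


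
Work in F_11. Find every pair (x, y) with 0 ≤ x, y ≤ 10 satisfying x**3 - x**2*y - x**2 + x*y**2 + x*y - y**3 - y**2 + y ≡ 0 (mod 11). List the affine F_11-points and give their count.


Affine F_11-points: {(0, 0), (0, 3), (0, 7), (1, 0), (1, 1), (1, 10), (2, 7), (3, 9), (5, 8), (6, 7), (7, 3), (8, 3), (8, 6), (8, 9), (10, 9)}; count = 15.

For each of the 121 pairs (x, y) ∈ F_11², evaluate f(x, y) mod 11. Record the zeros.
  x = 0: [0↦0, 1↦10, 2↦1, 3↦0, 4↦1, 5↦9, 6↦7, 7↦0, 8↦4, 9↦2, 10↦10]  zeros at y ∈ {0, 3, 7}
  x = 1: [0↦0, 1↦0, 2↦5, 3↦9, 4↦6, 5↦1, 6↦10, 7↦5, 8↦2, 9↦6, 10↦0]  zeros at y ∈ {0, 1, 10}
  x = 2: [0↦4, 1↦3, 2↦9, 3↦5, 4↦7, 5↦9, 6↦5, 7↦0, 8↦10, 9↦7, 10↦7]  zeros at y ∈ {7}
  x = 3: [0↦7, 1↦3, 2↦8, 3↦5, 4↦10, 5↦6, 6↦9, 7↦2, 8↦1, 9↦0, 10↦4]  zeros at y ∈ {9}
  x = 4: [0↦4, 1↦6, 2↦8, 3↦4, 4↦10, 5↦9, 6↦6, 7↦6, 8↦3, 9↦2, 10↦8]  zeros at y ∈ ∅
  x = 5: [0↦1, 1↦7, 2↦4, 3↦8, 4↦2, 5↦2, 6↦2, 7↦7, 8↦0, 9↦8, 10↦3]  zeros at y ∈ {8}
  x = 6: [0↦4, 1↦1, 2↦2, 3↦1, 4↦3, 5↦2, 6↦3, 7↦0, 8↦9, 9↦2, 10↦6]  zeros at y ∈ {7}
  x = 7: [0↦8, 1↦5, 2↦8, 3↦0, 4↦8, 5↦4, 6↦4, 7↦2, 8↦3, 9↦1, 10↦1]  zeros at y ∈ {3}
  x = 8: [0↦8, 1↦3, 2↦6, 3↦0, 4↦1, 5↦3, 6↦0, 7↦8, 8↦10, 9↦0, 10↦5]  zeros at y ∈ {3, 6, 9}
  x = 9: [0↦10, 1↦1, 2↦2, 3↦7, 4↦10, 5↦5, 6↦8, 7↦2, 8↦3, 9↦5, 10↦2]  zeros at y ∈ ∅
  x = 10: [0↦9, 1↦5, 2↦2, 3↦5, 4↦8, 5↦5, 6↦1, 7↦1, 8↦10, 9↦0, 10↦9]  zeros at y ∈ {9}
Collecting zeros: affine points = {(0, 0), (0, 3), (0, 7), (1, 0), (1, 1), (1, 10), (2, 7), (3, 9), (5, 8), (6, 7), (7, 3), (8, 3), (8, 6), (8, 9), (10, 9)}.
Total count |C(F_11)_aff| = 15.


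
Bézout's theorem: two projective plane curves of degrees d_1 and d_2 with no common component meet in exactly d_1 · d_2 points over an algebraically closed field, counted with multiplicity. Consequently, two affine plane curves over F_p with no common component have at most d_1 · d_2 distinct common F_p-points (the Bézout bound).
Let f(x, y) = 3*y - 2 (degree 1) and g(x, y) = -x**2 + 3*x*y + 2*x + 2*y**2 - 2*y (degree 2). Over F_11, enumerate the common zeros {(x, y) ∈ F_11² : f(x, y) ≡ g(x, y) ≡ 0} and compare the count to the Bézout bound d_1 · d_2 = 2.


Common zeros: ∅; count = 0; Bézout bound = 2.

deg(f) = 1, deg(g) = 2, so Bézout bound = 2.
Scan x ∈ F_11. For each x, list the y ∈ F_11 with f(x, y) ≡ 0 and those with g(x, y) ≡ 0 (mod 11); the common zeros in that column are the intersection.
  x = 0: f ≡ 0 at y ∈ {8}; g ≡ 0 at y ∈ {0, 1}; common: ∅.
  x = 1: f ≡ 0 at y ∈ {8}; g ≡ 0 at y ∈ {2, 3}; common: ∅.
  x = 2: f ≡ 0 at y ∈ {8}; g ≡ 0 at y ∈ {0, 9}; common: ∅.
  x = 3: f ≡ 0 at y ∈ {8}; g ≡ 0 at y ∈ ∅; common: ∅.
  x = 4: f ≡ 0 at y ∈ {8}; g ≡ 0 at y ∈ ∅; common: ∅.
  x = 5: f ≡ 0 at y ∈ {8}; g ≡ 0 at y ∈ {1, 9}; common: ∅.
  x = 6: f ≡ 0 at y ∈ {8}; g ≡ 0 at y ∈ ∅; common: ∅.
  x = 7: f ≡ 0 at y ∈ {8}; g ≡ 0 at y ∈ {2, 5}; common: ∅.
  x = 8: f ≡ 0 at y ∈ {8}; g ≡ 0 at y ∈ ∅; common: ∅.
  x = 9: f ≡ 0 at y ∈ {8}; g ≡ 0 at y ∈ ∅; common: ∅.
  x = 10: f ≡ 0 at y ∈ {8}; g ≡ 0 at y ∈ {3, 5}; common: ∅.
Collecting: common zeros = ∅, so the count is 0.
Comparison with the Bézout bound: 0 ≤ 2 = deg(f)·deg(g), as expected for curves with no common component (the affine F_11-count falls short of the bound because intersections may lie at infinity, over extension fields, or carry multiplicity).


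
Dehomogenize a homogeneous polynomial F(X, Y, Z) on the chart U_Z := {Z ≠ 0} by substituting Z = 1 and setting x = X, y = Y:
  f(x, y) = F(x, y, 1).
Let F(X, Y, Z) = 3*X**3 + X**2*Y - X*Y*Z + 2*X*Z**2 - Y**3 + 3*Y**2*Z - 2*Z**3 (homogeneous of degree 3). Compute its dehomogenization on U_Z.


f(x, y) = 3*x**3 + x**2*y - x*y + 2*x - y**3 + 3*y**2 - 2

On U_Z we set Z = 1. Each monomial c·X^i·Y^j·Z^k in F becomes c·x^i·y^j·1^k = c·x^i·y^j.
Substituting Z = 1: F(X, Y, 1) = 3*x**3 + x**2*y - x*y + 2*x - y**3 + 3*y**2 - 2.
Note: deg(f) ≤ deg(F) = 3; strict inequality happens when F is divisible by Z (lost terms).


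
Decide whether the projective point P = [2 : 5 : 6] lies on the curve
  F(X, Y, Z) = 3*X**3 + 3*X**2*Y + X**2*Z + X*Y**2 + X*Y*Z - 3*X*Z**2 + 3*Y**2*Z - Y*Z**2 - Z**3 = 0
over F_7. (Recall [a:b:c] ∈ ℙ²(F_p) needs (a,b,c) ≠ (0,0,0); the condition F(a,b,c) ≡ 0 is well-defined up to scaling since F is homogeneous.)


F(2,5,6) ≡ 0 (mod 7); P is on the curve.

Evaluate F(2, 5, 6) term-by-term (mod 7).
  3*X**3 ↦ 3·8·1·1 = 24
  3*X**2*Y ↦ 3·4·5·1 = 60
  X**2*Z ↦ 1·4·1·6 = 24
  X*Y**2 ↦ 1·2·25·1 = 50
  X*Y*Z ↦ 1·2·5·6 = 60
  -3*X*Z**2 ↦ -3·2·1·36 = -216
  3*Y**2*Z ↦ 3·1·25·6 = 450
  -Y*Z**2 ↦ -1·1·5·36 = -180
  -Z**3 ↦ -1·1·1·216 = -216
Sum: F(2, 5, 6) = (24) + (60) + (24) + (50) + (60) + (-216) + (450) + (-180) + (-216) = 56.
Reducing mod 7: 56 ≡ 0 (mod 7).
Since F(a, b, c) ≡ 0 (mod 7), P lies on the curve.


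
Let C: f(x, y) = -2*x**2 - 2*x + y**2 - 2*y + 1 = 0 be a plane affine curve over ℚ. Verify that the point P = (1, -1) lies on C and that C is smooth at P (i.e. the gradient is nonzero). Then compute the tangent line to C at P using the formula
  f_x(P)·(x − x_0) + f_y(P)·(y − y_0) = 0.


Tangent line at P: -6*x - 4*y + 2 = 0.

Step 1: f(1, -1) = 0, so P lies on C.
Step 2: partial derivatives
  f_x(x, y) = -4*x - 2, f_y(x, y) = 2*y - 2.
  f_x(P) = -6, f_y(P) = -4 (gradient nonzero, so P is smooth).
Step 3: tangent line at P: -6·(x − 1) + -4·(y − -1) = 0.
Expanding: -6*x - 4*y + 2 = 0.


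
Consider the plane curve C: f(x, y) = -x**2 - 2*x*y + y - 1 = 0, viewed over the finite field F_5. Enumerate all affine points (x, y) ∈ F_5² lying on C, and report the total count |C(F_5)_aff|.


Affine F_5-points: {(0, 1), (1, 3), (2, 0), (3, 0), (3, 1), (3, 2), (3, 3), (3, 4), (4, 4)}; count = 9.

For each of the 25 pairs (x, y) ∈ F_5², evaluate f(x, y) mod 5. Record the zeros.
  x = 0: [0↦4, 1↦0, 2↦1, 3↦2, 4↦3]  zeros at y ∈ {1}
  x = 1: [0↦3, 1↦2, 2↦1, 3↦0, 4↦4]  zeros at y ∈ {3}
  x = 2: [0↦0, 1↦2, 2↦4, 3↦1, 4↦3]  zeros at y ∈ {0}
  x = 3: [0↦0, 1↦0, 2↦0, 3↦0, 4↦0]  zeros at y ∈ {0, 1, 2, 3, 4}
  x = 4: [0↦3, 1↦1, 2↦4, 3↦2, 4↦0]  zeros at y ∈ {4}
Collecting zeros: affine points = {(0, 1), (1, 3), (2, 0), (3, 0), (3, 1), (3, 2), (3, 3), (3, 4), (4, 4)}.
Total count |C(F_5)_aff| = 9.


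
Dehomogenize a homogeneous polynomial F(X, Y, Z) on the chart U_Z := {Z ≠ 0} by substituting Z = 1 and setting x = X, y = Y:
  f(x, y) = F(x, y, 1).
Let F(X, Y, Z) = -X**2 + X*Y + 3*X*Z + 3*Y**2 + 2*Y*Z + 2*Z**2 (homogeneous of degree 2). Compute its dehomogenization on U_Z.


f(x, y) = -x**2 + x*y + 3*x + 3*y**2 + 2*y + 2

On U_Z we set Z = 1. Each monomial c·X^i·Y^j·Z^k in F becomes c·x^i·y^j·1^k = c·x^i·y^j.
Substituting Z = 1: F(X, Y, 1) = -x**2 + x*y + 3*x + 3*y**2 + 2*y + 2.
Note: deg(f) ≤ deg(F) = 2; strict inequality happens when F is divisible by Z (lost terms).


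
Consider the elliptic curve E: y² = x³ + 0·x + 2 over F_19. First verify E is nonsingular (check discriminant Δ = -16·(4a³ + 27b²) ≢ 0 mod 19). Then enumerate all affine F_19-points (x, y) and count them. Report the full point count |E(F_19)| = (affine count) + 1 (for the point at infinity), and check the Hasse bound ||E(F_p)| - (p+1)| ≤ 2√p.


Affine points = {(4, 3), (4, 16), (6, 3), (6, 16), (8, 1), (8, 18), (9, 3), (9, 16), (12, 1), (12, 18), (18, 1), (18, 18)}; affine count = 12; |E(F_19)| = 13.

Discriminant check: Δ ∝ 4a³ + 27b² = 4·0³ + 27·2² = 4·0 + 27·4 ≡ 13 (mod 19). Nonzero ⇒ E is nonsingular.
For each x ∈ F_19, compute rhs = x³ + 0·x + 2 mod 19, then count y ∈ F_19 with y² ≡ rhs.
  x = 0: rhs = 2, matching y values: none (0 points).
  x = 1: rhs = 3, matching y values: none (0 points).
  x = 2: rhs = 10, matching y values: none (0 points).
  x = 3: rhs = 10, matching y values: none (0 points).
  x = 4: rhs = 9, matching y values: 3, 16 (2 points).
  x = 5: rhs = 13, matching y values: none (0 points).
  x = 6: rhs = 9, matching y values: 3, 16 (2 points).
  x = 7: rhs = 3, matching y values: none (0 points).
  x = 8: rhs = 1, matching y values: 1, 18 (2 points).
  x = 9: rhs = 9, matching y values: 3, 16 (2 points).
  x = 10: rhs = 14, matching y values: none (0 points).
  x = 11: rhs = 3, matching y values: none (0 points).
  x = 12: rhs = 1, matching y values: 1, 18 (2 points).
  x = 13: rhs = 14, matching y values: none (0 points).
  x = 14: rhs = 10, matching y values: none (0 points).
  x = 15: rhs = 14, matching y values: none (0 points).
  x = 16: rhs = 13, matching y values: none (0 points).
  x = 17: rhs = 13, matching y values: none (0 points).
  x = 18: rhs = 1, matching y values: 1, 18 (2 points).
Total affine count: 12.
Full point count |E(F_19)| = 12 + 1 = 13.
Hasse bound: |13 − (19+1)| = |-7| = 7 ≤ 2√19 ≈ 8.7178 ✓.


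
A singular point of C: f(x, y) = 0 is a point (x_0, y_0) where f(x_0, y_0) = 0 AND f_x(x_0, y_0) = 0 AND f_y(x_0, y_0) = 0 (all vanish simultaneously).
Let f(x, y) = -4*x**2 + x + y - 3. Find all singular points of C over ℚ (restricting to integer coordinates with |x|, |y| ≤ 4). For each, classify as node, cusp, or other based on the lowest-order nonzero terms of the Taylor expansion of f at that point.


No singular points in the scanned grid; C is smooth there.

Compute partial derivatives:
  f_x = 1 - 8*x.
  f_y = 1.
f_y = 1 is a nonzero constant, so f_y never vanishes: no point (x, y) can satisfy f = f_x = f_y = 0. In particular no (x, y) ∈ {−4, ..., 4}² is singular; the curve is smooth.


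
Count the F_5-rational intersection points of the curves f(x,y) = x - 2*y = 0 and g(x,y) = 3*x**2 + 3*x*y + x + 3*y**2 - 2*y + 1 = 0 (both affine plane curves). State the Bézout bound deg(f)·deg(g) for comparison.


Common zeros: {(1, 3), (4, 2)}; count = 2; Bézout bound = 2.

deg(f) = 1, deg(g) = 2, so Bézout bound = 2.
Scan x ∈ F_5. For each x, list the y ∈ F_5 with f(x, y) ≡ 0 and those with g(x, y) ≡ 0 (mod 5); the common zeros in that column are the intersection.
  x = 0: f ≡ 0 at y ∈ {0}; g ≡ 0 at y ∈ ∅; common: ∅.
  x = 1: f ≡ 0 at y ∈ {3}; g ≡ 0 at y ∈ {0, 3}; common: {3}.
  x = 2: f ≡ 0 at y ∈ {1}; g ≡ 0 at y ∈ {0, 2}; common: ∅.
  x = 3: f ≡ 0 at y ∈ {4}; g ≡ 0 at y ∈ ∅; common: ∅.
  x = 4: f ≡ 0 at y ∈ {2}; g ≡ 0 at y ∈ {2, 3}; common: {2}.
Collecting: common zeros = {(1, 3), (4, 2)}, so the count is 2.
Comparison with the Bézout bound: 2 ≤ 2 = deg(f)·deg(g), as expected for curves with no common component (the bound is attained).


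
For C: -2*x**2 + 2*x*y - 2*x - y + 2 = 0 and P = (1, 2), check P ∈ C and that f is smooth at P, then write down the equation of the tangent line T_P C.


Tangent line at P: -2*x + y = 0.

Step 1: f(1, 2) = 0, so P lies on C.
Step 2: partial derivatives
  f_x(x, y) = -4*x + 2*y - 2, f_y(x, y) = 2*x - 1.
  f_x(P) = -2, f_y(P) = 1 (gradient nonzero, so P is smooth).
Step 3: tangent line at P: -2·(x − 1) + 1·(y − 2) = 0.
Expanding: -2*x + y = 0.


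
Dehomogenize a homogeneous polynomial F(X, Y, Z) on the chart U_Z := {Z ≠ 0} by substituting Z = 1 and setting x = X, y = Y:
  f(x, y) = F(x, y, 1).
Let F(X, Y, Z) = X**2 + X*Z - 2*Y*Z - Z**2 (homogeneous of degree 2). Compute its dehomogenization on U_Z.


f(x, y) = x**2 + x - 2*y - 1

On U_Z we set Z = 1. Each monomial c·X^i·Y^j·Z^k in F becomes c·x^i·y^j·1^k = c·x^i·y^j.
Substituting Z = 1: F(X, Y, 1) = x**2 + x - 2*y - 1.
Note: deg(f) ≤ deg(F) = 2; strict inequality happens when F is divisible by Z (lost terms).


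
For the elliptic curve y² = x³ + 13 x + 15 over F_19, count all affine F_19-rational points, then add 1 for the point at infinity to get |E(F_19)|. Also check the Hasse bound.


Affine points = {(2, 7), (2, 12), (3, 9), (3, 10), (4, 6), (4, 13), (6, 9), (6, 10), (8, 2), (8, 17), (9, 5), (9, 14), (10, 9), (10, 10), (11, 8), (11, 11), (13, 5), (13, 14), (16, 5), (16, 14), (17, 0), (18, 1), (18, 18)}; affine count = 23; |E(F_19)| = 24.

Discriminant check: Δ ∝ 4a³ + 27b² = 4·13³ + 27·15² = 4·2197 + 27·225 ≡ 5 (mod 19). Nonzero ⇒ E is nonsingular.
For each x ∈ F_19, compute rhs = x³ + 13·x + 15 mod 19, then count y ∈ F_19 with y² ≡ rhs.
  x = 0: rhs = 15, matching y values: none (0 points).
  x = 1: rhs = 10, matching y values: none (0 points).
  x = 2: rhs = 11, matching y values: 7, 12 (2 points).
  x = 3: rhs = 5, matching y values: 9, 10 (2 points).
  x = 4: rhs = 17, matching y values: 6, 13 (2 points).
  x = 5: rhs = 15, matching y values: none (0 points).
  x = 6: rhs = 5, matching y values: 9, 10 (2 points).
  x = 7: rhs = 12, matching y values: none (0 points).
  x = 8: rhs = 4, matching y values: 2, 17 (2 points).
  x = 9: rhs = 6, matching y values: 5, 14 (2 points).
  x = 10: rhs = 5, matching y values: 9, 10 (2 points).
  x = 11: rhs = 7, matching y values: 8, 11 (2 points).
  x = 12: rhs = 18, matching y values: none (0 points).
  x = 13: rhs = 6, matching y values: 5, 14 (2 points).
  x = 14: rhs = 15, matching y values: none (0 points).
  x = 15: rhs = 13, matching y values: none (0 points).
  x = 16: rhs = 6, matching y values: 5, 14 (2 points).
  x = 17: rhs = 0, matching y values: 0 (1 points).
  x = 18: rhs = 1, matching y values: 1, 18 (2 points).
Total affine count: 23.
Full point count |E(F_19)| = 23 + 1 = 24.
Hasse bound: |24 − (19+1)| = |4| = 4 ≤ 2√19 ≈ 8.7178 ✓.


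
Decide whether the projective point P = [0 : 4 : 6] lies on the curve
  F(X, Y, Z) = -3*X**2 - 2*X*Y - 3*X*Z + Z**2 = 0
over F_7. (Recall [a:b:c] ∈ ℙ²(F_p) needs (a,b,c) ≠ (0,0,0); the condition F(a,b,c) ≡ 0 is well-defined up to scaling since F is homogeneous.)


F(0,4,6) ≡ 1 (mod 7); P is NOT on the curve.

Evaluate F(0, 4, 6) term-by-term (mod 7).
  -3*X**2 ↦ -3·0·1·1 = 0
  -2*X*Y ↦ -2·0·4·1 = 0
  -3*X*Z ↦ -3·0·1·6 = 0
  Z**2 ↦ 1·1·1·36 = 36
Sum: F(0, 4, 6) = (0) + (0) + (0) + (36) = 36.
Reducing mod 7: 36 ≡ 1 (mod 7).
Since F(a, b, c) ≡ 1 ≠ 0 (mod 7), P does NOT lie on the curve.


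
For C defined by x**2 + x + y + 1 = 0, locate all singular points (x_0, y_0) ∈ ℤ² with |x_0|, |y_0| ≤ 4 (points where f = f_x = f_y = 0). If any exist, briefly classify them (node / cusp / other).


No singular points in the scanned grid; C is smooth there.

Compute partial derivatives:
  f_x = 2*x + 1.
  f_y = 1.
f_y = 1 is a nonzero constant, so f_y never vanishes: no point (x, y) can satisfy f = f_x = f_y = 0. In particular no (x, y) ∈ {−4, ..., 4}² is singular; the curve is smooth.


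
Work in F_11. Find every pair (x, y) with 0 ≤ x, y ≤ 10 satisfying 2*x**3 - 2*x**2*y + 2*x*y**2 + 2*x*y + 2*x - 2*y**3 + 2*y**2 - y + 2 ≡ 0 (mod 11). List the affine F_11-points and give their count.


Affine F_11-points: {(0, 8), (1, 8), (2, 0), (3, 1), (4, 1), (4, 3), (5, 1), (7, 8)}; count = 8.

For each of the 121 pairs (x, y) ∈ F_11², evaluate f(x, y) mod 11. Record the zeros.
  x = 0: [0↦2, 1↦1, 2↦3, 3↦7, 4↦1, 5↦6, 6↦10, 7↦1, 8↦0, 9↦6, 10↦7]  zeros at y ∈ {8}
  x = 1: [0↦6, 1↦7, 2↦4, 3↦7, 4↦4, 5↦5, 6↦9, 7↦4, 8↦0, 9↦7, 10↦2]  zeros at y ∈ {8}
  x = 2: [0↦0, 1↦10, 2↦9, 3↦7, 4↦3, 5↦7, 6↦7, 7↦2, 8↦2, 9↦6, 10↦2]  zeros at y ∈ {0}
  x = 3: [0↦7, 1↦0, 2↦8, 3↦8, 4↦10, 5↦2, 6↦5, 7↦7, 8↦7, 9↦4, 10↦8]  zeros at y ∈ {1}
  x = 4: [0↦6, 1↦0, 2↦2, 3↦0, 4↦4, 5↦2, 6↦4, 7↦9, 8↦5, 9↦2, 10↦10]  zeros at y ∈ {1, 3}
  x = 5: [0↦9, 1↦0, 2↦3, 3↦6, 4↦8, 5↦8, 6↦5, 7↦9, 8↦8, 9↦1, 10↦9]  zeros at y ∈ {1}
  x = 6: [0↦6, 1↦1, 2↦1, 3↦5, 4↦1, 5↦10, 6↦9, 7↦8, 8↦6, 9↦2, 10↦6]  zeros at y ∈ ∅
  x = 7: [0↦9, 1↦4, 2↦8, 3↦9, 4↦6, 5↦9, 6↦6, 7↦7, 8↦0, 9↦6, 10↦2]  zeros at y ∈ {8}
  x = 8: [0↦8, 1↦10, 2↦3, 3↦8, 4↦2, 5↦6, 6↦8, 7↦7, 8↦2, 9↦3, 10↦9]  zeros at y ∈ ∅
  x = 9: [0↦4, 1↦9, 2↦9, 3↦3, 4↦1, 5↦2, 6↦5, 7↦9, 8↦2, 9↦5, 10↦6]  zeros at y ∈ ∅
  x = 10: [0↦9, 1↦2, 2↦5, 3↦6, 4↦4, 5↦9, 6↦9, 7↦3, 8↦1, 9↦2, 10↦5]  zeros at y ∈ ∅
Collecting zeros: affine points = {(0, 8), (1, 8), (2, 0), (3, 1), (4, 1), (4, 3), (5, 1), (7, 8)}.
Total count |C(F_11)_aff| = 8.


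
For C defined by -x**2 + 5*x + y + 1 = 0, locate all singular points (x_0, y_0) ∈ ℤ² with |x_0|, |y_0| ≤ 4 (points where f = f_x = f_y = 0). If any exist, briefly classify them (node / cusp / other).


No singular points in the scanned grid; C is smooth there.

Compute partial derivatives:
  f_x = 5 - 2*x.
  f_y = 1.
f_y = 1 is a nonzero constant, so f_y never vanishes: no point (x, y) can satisfy f = f_x = f_y = 0. In particular no (x, y) ∈ {−4, ..., 4}² is singular; the curve is smooth.


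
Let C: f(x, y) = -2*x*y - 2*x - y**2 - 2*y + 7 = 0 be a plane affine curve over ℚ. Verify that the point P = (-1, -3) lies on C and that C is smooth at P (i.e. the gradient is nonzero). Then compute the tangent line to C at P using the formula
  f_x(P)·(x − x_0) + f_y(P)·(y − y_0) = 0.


Tangent line at P: 4*x + 6*y + 22 = 0.

Step 1: f(-1, -3) = 0, so P lies on C.
Step 2: partial derivatives
  f_x(x, y) = -2*y - 2, f_y(x, y) = -2*x - 2*y - 2.
  f_x(P) = 4, f_y(P) = 6 (gradient nonzero, so P is smooth).
Step 3: tangent line at P: 4·(x − -1) + 6·(y − -3) = 0.
Expanding: 4*x + 6*y + 22 = 0.


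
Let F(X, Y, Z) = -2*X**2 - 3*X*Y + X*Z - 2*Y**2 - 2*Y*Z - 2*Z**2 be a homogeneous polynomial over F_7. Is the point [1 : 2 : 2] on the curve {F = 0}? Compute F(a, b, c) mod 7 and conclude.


F(1,2,2) ≡ 5 (mod 7); P is NOT on the curve.

Evaluate F(1, 2, 2) term-by-term (mod 7).
  -2*X**2 ↦ -2·1·1·1 = -2
  -3*X*Y ↦ -3·1·2·1 = -6
  X*Z ↦ 1·1·1·2 = 2
  -2*Y**2 ↦ -2·1·4·1 = -8
  -2*Y*Z ↦ -2·1·2·2 = -8
  -2*Z**2 ↦ -2·1·1·4 = -8
Sum: F(1, 2, 2) = (-2) + (-6) + (2) + (-8) + (-8) + (-8) = -30.
Reducing mod 7: -30 ≡ 5 (mod 7).
Since F(a, b, c) ≡ 5 ≠ 0 (mod 7), P does NOT lie on the curve.


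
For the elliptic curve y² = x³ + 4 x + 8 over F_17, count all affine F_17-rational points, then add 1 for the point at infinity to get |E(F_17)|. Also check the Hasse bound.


Affine points = {(0, 5), (0, 12), (1, 8), (1, 9), (3, 8), (3, 9), (5, 0), (8, 5), (8, 12), (9, 5), (9, 12), (12, 4), (12, 13), (13, 8), (13, 9), (15, 3), (15, 14)}; affine count = 17; |E(F_17)| = 18.

Discriminant check: Δ ∝ 4a³ + 27b² = 4·4³ + 27·8² = 4·64 + 27·64 ≡ 12 (mod 17). Nonzero ⇒ E is nonsingular.
For each x ∈ F_17, compute rhs = x³ + 4·x + 8 mod 17, then count y ∈ F_17 with y² ≡ rhs.
  x = 0: rhs = 8, matching y values: 5, 12 (2 points).
  x = 1: rhs = 13, matching y values: 8, 9 (2 points).
  x = 2: rhs = 7, matching y values: none (0 points).
  x = 3: rhs = 13, matching y values: 8, 9 (2 points).
  x = 4: rhs = 3, matching y values: none (0 points).
  x = 5: rhs = 0, matching y values: 0 (1 points).
  x = 6: rhs = 10, matching y values: none (0 points).
  x = 7: rhs = 5, matching y values: none (0 points).
  x = 8: rhs = 8, matching y values: 5, 12 (2 points).
  x = 9: rhs = 8, matching y values: 5, 12 (2 points).
  x = 10: rhs = 11, matching y values: none (0 points).
  x = 11: rhs = 6, matching y values: none (0 points).
  x = 12: rhs = 16, matching y values: 4, 13 (2 points).
  x = 13: rhs = 13, matching y values: 8, 9 (2 points).
  x = 14: rhs = 3, matching y values: none (0 points).
  x = 15: rhs = 9, matching y values: 3, 14 (2 points).
  x = 16: rhs = 3, matching y values: none (0 points).
Total affine count: 17.
Full point count |E(F_17)| = 17 + 1 = 18.
Hasse bound: |18 − (17+1)| = |0| = 0 ≤ 2√17 ≈ 8.2462 ✓.


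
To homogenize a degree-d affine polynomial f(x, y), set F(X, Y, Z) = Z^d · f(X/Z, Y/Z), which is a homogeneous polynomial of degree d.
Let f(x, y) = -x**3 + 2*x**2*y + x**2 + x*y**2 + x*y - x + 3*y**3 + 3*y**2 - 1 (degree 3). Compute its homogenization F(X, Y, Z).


F(X, Y, Z) = -X**3 + 2*X**2*Y + X**2*Z + X*Y**2 + X*Y*Z - X*Z**2 + 3*Y**3 + 3*Y**2*Z - Z**3

deg(f) = 3.
Substitute x = X/Z, y = Y/Z into f, then multiply by Z^3.
  monomial -1·x^3·y^0 ↦ -1·X^3·Y^0·Z^0.
  monomial 2·x^2·y^1 ↦ 2·X^2·Y^1·Z^0.
  monomial 1·x^2·y^0 ↦ 1·X^2·Y^0·Z^1.
  monomial 1·x^1·y^2 ↦ 1·X^1·Y^2·Z^0.
  monomial 1·x^1·y^1 ↦ 1·X^1·Y^1·Z^1.
  monomial -1·x^1·y^0 ↦ -1·X^1·Y^0·Z^2.
  monomial 3·x^0·y^3 ↦ 3·X^0·Y^3·Z^0.
  monomial 3·x^0·y^2 ↦ 3·X^0·Y^2·Z^1.
  monomial -1·x^0·y^0 ↦ -1·X^0·Y^0·Z^3.
Collecting: F(X, Y, Z) = -X**3 + 2*X**2*Y + X**2*Z + X*Y**2 + X*Y*Z - X*Z**2 + 3*Y**3 + 3*Y**2*Z - Z**3.


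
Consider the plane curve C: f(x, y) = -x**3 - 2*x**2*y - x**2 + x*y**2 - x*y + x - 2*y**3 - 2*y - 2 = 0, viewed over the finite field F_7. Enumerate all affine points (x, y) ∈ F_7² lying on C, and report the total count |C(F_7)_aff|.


Affine F_7-points: {(1, 3), (2, 3), (3, 0), (3, 6), (4, 2), (4, 3), (4, 4), (5, 0)}; count = 8.

For each of the 49 pairs (x, y) ∈ F_7², evaluate f(x, y) mod 7. Record the zeros.
  x = 0: [0↦5, 1↦1, 2↦6, 3↦1, 4↦2, 5↦4, 6↦2]  zeros at y ∈ ∅
  x = 1: [0↦4, 1↦5, 2↦3, 3↦0, 4↦5, 5↦6, 6↦5]  zeros at y ∈ {3}
  x = 2: [0↦2, 1↦4, 2↦5, 3↦0, 4↦5, 5↦1, 6↦4]  zeros at y ∈ {3}
  x = 3: [0↦0, 1↦6, 2↦6, 3↦2, 4↦3, 5↦4, 6↦0]  zeros at y ∈ {0, 6}
  x = 4: [0↦6, 1↦5, 2↦0, 3↦0, 4↦0, 5↦2, 6↦1]  zeros at y ∈ {2, 3, 4}
  x = 5: [0↦0, 1↦2, 2↦2, 3↦2, 4↦4, 5↦3, 6↦1]  zeros at y ∈ {0}
  x = 6: [0↦4, 1↦5, 2↦6, 3↦2, 4↦2, 5↦1, 6↦1]  zeros at y ∈ ∅
Collecting zeros: affine points = {(1, 3), (2, 3), (3, 0), (3, 6), (4, 2), (4, 3), (4, 4), (5, 0)}.
Total count |C(F_7)_aff| = 8.


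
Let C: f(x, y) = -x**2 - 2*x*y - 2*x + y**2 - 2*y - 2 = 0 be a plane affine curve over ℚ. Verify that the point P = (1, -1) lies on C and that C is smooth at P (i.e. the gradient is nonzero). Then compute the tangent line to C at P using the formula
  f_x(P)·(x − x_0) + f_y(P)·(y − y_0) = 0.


Tangent line at P: -2*x - 6*y - 4 = 0.

Step 1: f(1, -1) = 0, so P lies on C.
Step 2: partial derivatives
  f_x(x, y) = -2*x - 2*y - 2, f_y(x, y) = -2*x + 2*y - 2.
  f_x(P) = -2, f_y(P) = -6 (gradient nonzero, so P is smooth).
Step 3: tangent line at P: -2·(x − 1) + -6·(y − -1) = 0.
Expanding: -2*x - 6*y - 4 = 0.


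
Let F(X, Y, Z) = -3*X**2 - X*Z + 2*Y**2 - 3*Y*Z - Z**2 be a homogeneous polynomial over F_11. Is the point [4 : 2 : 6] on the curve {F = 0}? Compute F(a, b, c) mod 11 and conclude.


F(4,2,6) ≡ 7 (mod 11); P is NOT on the curve.

Evaluate F(4, 2, 6) term-by-term (mod 11).
  -3*X**2 ↦ -3·16·1·1 = -48
  -X*Z ↦ -1·4·1·6 = -24
  2*Y**2 ↦ 2·1·4·1 = 8
  -3*Y*Z ↦ -3·1·2·6 = -36
  -Z**2 ↦ -1·1·1·36 = -36
Sum: F(4, 2, 6) = (-48) + (-24) + (8) + (-36) + (-36) = -136.
Reducing mod 11: -136 ≡ 7 (mod 11).
Since F(a, b, c) ≡ 7 ≠ 0 (mod 11), P does NOT lie on the curve.


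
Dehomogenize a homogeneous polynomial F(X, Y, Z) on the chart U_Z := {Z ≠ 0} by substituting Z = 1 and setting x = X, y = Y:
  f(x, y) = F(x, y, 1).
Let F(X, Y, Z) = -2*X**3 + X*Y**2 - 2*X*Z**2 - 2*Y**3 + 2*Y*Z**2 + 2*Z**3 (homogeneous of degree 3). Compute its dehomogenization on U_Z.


f(x, y) = -2*x**3 + x*y**2 - 2*x - 2*y**3 + 2*y + 2

On U_Z we set Z = 1. Each monomial c·X^i·Y^j·Z^k in F becomes c·x^i·y^j·1^k = c·x^i·y^j.
Substituting Z = 1: F(X, Y, 1) = -2*x**3 + x*y**2 - 2*x - 2*y**3 + 2*y + 2.
Note: deg(f) ≤ deg(F) = 3; strict inequality happens when F is divisible by Z (lost terms).


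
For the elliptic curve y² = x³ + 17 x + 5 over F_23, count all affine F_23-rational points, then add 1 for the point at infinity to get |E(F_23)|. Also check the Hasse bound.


Affine points = {(1, 0), (2, 1), (2, 22), (5, 10), (5, 13), (6, 1), (6, 22), (8, 3), (8, 20), (9, 6), (9, 17), (10, 5), (10, 18), (13, 10), (13, 13), (15, 1), (15, 22), (16, 7), (16, 16), (17, 3), (17, 20), (18, 5), (18, 18), (21, 3), (21, 20)}; affine count = 25; |E(F_23)| = 26.

Discriminant check: Δ ∝ 4a³ + 27b² = 4·17³ + 27·5² = 4·4913 + 27·25 ≡ 18 (mod 23). Nonzero ⇒ E is nonsingular.
For each x ∈ F_23, compute rhs = x³ + 17·x + 5 mod 23, then count y ∈ F_23 with y² ≡ rhs.
  x = 0: rhs = 5, matching y values: none (0 points).
  x = 1: rhs = 0, matching y values: 0 (1 points).
  x = 2: rhs = 1, matching y values: 1, 22 (2 points).
  x = 3: rhs = 14, matching y values: none (0 points).
  x = 4: rhs = 22, matching y values: none (0 points).
  x = 5: rhs = 8, matching y values: 10, 13 (2 points).
  x = 6: rhs = 1, matching y values: 1, 22 (2 points).
  x = 7: rhs = 7, matching y values: none (0 points).
  x = 8: rhs = 9, matching y values: 3, 20 (2 points).
  x = 9: rhs = 13, matching y values: 6, 17 (2 points).
  x = 10: rhs = 2, matching y values: 5, 18 (2 points).
  x = 11: rhs = 5, matching y values: none (0 points).
  x = 12: rhs = 5, matching y values: none (0 points).
  x = 13: rhs = 8, matching y values: 10, 13 (2 points).
  x = 14: rhs = 20, matching y values: none (0 points).
  x = 15: rhs = 1, matching y values: 1, 22 (2 points).
  x = 16: rhs = 3, matching y values: 7, 16 (2 points).
  x = 17: rhs = 9, matching y values: 3, 20 (2 points).
  x = 18: rhs = 2, matching y values: 5, 18 (2 points).
  x = 19: rhs = 11, matching y values: none (0 points).
  x = 20: rhs = 19, matching y values: none (0 points).
  x = 21: rhs = 9, matching y values: 3, 20 (2 points).
  x = 22: rhs = 10, matching y values: none (0 points).
Total affine count: 25.
Full point count |E(F_23)| = 25 + 1 = 26.
Hasse bound: |26 − (23+1)| = |2| = 2 ≤ 2√23 ≈ 9.5917 ✓.
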